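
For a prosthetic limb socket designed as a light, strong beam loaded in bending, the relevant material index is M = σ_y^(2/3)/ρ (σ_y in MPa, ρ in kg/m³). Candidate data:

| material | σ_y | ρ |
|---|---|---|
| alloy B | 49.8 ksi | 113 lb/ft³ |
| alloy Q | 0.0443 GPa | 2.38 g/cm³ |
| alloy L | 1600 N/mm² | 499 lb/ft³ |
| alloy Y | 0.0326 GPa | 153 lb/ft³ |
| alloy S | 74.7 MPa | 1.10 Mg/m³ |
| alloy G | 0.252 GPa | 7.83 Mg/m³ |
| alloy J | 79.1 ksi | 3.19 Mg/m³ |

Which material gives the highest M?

alloy B

In SI units:
  alloy B: σ_y = 343.4 MPa, ρ = 1810 kg/m³
  alloy Q: σ_y = 44.30 MPa, ρ = 2380 kg/m³
  alloy L: σ_y = 1600 MPa, ρ = 7993 kg/m³
  alloy Y: σ_y = 32.60 MPa, ρ = 2451 kg/m³
  alloy S: σ_y = 74.70 MPa, ρ = 1100 kg/m³
  alloy G: σ_y = 252.0 MPa, ρ = 7830 kg/m³
  alloy J: σ_y = 545.4 MPa, ρ = 3190 kg/m³
  alloy B: M = 27.1×10⁻³
  alloy J: M = 20.9×10⁻³
  alloy L: M = 17.1×10⁻³
  alloy S: M = 16.1×10⁻³
  alloy Q: M = 5.26×10⁻³
  alloy G: M = 5.10×10⁻³
  alloy Y: M = 4.16×10⁻³
Alloy B has the largest M.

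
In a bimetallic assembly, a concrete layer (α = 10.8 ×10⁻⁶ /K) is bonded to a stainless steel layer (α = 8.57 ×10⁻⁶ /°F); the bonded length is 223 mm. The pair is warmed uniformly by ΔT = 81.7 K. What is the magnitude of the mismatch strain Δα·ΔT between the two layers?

3.78×10⁻⁴

stainless steel: α = 8.57×10⁻⁶/°F × 9/5 = 15.4×10⁻⁶/K.
Δα = |10.8 − 15.4|×10⁻⁶/K = 4.63×10⁻⁶/K.
Mismatch strain = Δα·ΔT = 4.63×10⁻⁶ × 81.7 = 3.78×10⁻⁴.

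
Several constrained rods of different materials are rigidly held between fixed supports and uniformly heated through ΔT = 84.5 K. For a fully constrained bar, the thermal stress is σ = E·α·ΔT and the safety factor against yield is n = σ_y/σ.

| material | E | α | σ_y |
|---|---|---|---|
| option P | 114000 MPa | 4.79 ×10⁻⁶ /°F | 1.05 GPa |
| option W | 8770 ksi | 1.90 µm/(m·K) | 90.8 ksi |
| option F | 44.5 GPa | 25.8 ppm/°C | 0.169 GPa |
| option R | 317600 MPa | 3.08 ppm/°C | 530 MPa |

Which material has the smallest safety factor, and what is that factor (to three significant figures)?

Per material, after unit conversion:
  option P: E = 114.0, α = 8.62, σ_y = 1050 → σ = 83.1 MPa, n = 12.6
  option W: E = 60.47, α = 1.90, σ_y = 626.0 → σ = 9.71 MPa, n = 64.5
  option F: E = 44.50, α = 25.8, σ_y = 169.0 → σ = 97.0 MPa, n = 1.74
  option R: E = 317.6, α = 3.08, σ_y = 530.0 → σ = 82.7 MPa, n = 6.41
Option F has the lowest safety factor, n = 1.74.

option F, n = 1.74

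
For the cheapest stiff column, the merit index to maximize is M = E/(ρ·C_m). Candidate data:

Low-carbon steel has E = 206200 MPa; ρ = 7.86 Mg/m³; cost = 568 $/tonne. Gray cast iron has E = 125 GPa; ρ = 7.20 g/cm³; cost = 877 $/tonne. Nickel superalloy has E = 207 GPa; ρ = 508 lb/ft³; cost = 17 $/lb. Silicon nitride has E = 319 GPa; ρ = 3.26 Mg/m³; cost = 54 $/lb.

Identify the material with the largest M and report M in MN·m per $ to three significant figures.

low-carbon steel, M = 46.2 MN·m per $

Convert each candidate to consistent units, then evaluate M:
  low-carbon steel: E = 206.2 GPa, ρ = 7860 kg/m³, cost = 0.5680 $/kg
  gray cast iron: E = 125.0 GPa, ρ = 7200 kg/m³, cost = 0.8770 $/kg
  nickel superalloy: E = 207.0 GPa, ρ = 8137 kg/m³, cost = 37.48 $/kg
  silicon nitride: E = 319.0 GPa, ρ = 3260 kg/m³, cost = 119.0 $/kg
  low-carbon steel: M = 46.2 MN·m per $
  gray cast iron: M = 19.8 MN·m per $
  silicon nitride: M = 0.822 MN·m per $
  nickel superalloy: M = 0.679 MN·m per $
Low-carbon steel has the largest M.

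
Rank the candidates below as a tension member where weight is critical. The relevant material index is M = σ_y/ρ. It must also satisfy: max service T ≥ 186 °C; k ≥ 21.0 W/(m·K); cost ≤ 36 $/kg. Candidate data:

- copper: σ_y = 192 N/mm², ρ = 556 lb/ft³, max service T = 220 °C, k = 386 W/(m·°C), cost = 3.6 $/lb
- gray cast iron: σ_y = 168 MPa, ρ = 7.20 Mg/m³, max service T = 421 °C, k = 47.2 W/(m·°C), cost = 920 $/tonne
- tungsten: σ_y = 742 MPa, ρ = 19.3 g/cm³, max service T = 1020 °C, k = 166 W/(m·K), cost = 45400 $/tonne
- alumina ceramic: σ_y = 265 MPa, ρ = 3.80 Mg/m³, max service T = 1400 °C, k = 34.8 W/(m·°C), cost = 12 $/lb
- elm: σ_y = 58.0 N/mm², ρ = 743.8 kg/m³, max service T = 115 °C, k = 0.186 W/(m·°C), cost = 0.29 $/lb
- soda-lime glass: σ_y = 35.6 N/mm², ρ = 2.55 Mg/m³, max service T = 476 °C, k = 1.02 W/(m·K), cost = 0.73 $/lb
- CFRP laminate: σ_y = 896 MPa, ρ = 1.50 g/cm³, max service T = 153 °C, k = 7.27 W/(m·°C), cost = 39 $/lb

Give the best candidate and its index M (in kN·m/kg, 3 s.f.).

alumina ceramic, M = 69.7 kN·m/kg

Screen on constraints: max service T ≥ 186 °C; k ≥ 21.0 W/(m·K); cost ≤ 36 $/kg. Survivors: copper, gray cast iron, alumina ceramic.
In SI units:
  copper: σ_y = 192.0 MPa, ρ = 8906 kg/m³
  gray cast iron: σ_y = 168.0 MPa, ρ = 7200 kg/m³
  alumina ceramic: σ_y = 265.0 MPa, ρ = 3800 kg/m³
  alumina ceramic: M = 69.7 kN·m/kg
  gray cast iron: M = 23.3 kN·m/kg
  copper: M = 21.6 kN·m/kg
Highest index: alumina ceramic.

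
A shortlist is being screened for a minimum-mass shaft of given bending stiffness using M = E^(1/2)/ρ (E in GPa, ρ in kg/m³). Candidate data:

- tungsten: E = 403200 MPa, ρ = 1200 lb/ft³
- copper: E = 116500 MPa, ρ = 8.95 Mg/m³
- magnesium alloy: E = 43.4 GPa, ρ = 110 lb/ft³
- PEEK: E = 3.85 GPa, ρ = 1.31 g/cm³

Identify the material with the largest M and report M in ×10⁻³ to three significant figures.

Putting every candidate on a common basis:
  tungsten: E = 403.2 GPa, ρ = 19220 kg/m³
  copper: E = 116.5 GPa, ρ = 8950 kg/m³
  magnesium alloy: E = 43.40 GPa, ρ = 1762 kg/m³
  PEEK: E = 3.850 GPa, ρ = 1310 kg/m³
  magnesium alloy: M = 3.74×10⁻³
  PEEK: M = 1.50×10⁻³
  copper: M = 1.21×10⁻³
  tungsten: M = 1.04×10⁻³
Magnesium alloy ranks first.

magnesium alloy, M = 3.74×10⁻³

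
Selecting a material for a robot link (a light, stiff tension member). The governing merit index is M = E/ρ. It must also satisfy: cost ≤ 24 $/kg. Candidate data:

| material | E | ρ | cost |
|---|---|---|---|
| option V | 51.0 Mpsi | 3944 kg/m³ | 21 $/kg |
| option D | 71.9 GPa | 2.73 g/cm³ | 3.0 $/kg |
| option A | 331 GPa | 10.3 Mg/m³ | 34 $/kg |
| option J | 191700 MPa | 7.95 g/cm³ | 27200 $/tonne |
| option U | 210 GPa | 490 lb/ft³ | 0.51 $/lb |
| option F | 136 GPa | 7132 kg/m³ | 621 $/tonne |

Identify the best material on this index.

Screen on constraints: cost ≤ 24 $/kg. Survivors: option V, option D, option U, option F.
After converting to SI:
  option V: E = 351.6 GPa, ρ = 3944 kg/m³
  option D: E = 71.90 GPa, ρ = 2730 kg/m³
  option U: E = 210.0 GPa, ρ = 7849 kg/m³
  option F: E = 136.0 GPa, ρ = 7132 kg/m³
  option V: M = 89.2 MN·m/kg
  option U: M = 26.8 MN·m/kg
  option D: M = 26.3 MN·m/kg
  option F: M = 19.1 MN·m/kg
Option V ranks first.

option V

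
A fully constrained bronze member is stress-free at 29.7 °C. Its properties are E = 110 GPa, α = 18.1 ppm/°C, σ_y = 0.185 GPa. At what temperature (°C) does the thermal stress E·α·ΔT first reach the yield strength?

123 °C

σ_y = 0.185 GPa = 185.0 MPa.
E·α·ΔT = 185.0 MPa ⇒ ΔT = 185.0 / (110.0×10³ × 18.1×10⁻⁶) = 92.92 K.
T = 29.7 + 92.92 = 122.6 °C.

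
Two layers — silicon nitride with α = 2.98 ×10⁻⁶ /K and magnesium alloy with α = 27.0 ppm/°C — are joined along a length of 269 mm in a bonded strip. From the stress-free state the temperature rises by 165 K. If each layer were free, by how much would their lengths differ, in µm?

1070 µm

Δα = |2.98 − 27.0|×10⁻⁶/K = 24.0×10⁻⁶/K.
ΔL_mismatch = Δα·L·ΔT = 24.0×10⁻⁶ × 269.0 mm × 165.0 K = 1070 µm.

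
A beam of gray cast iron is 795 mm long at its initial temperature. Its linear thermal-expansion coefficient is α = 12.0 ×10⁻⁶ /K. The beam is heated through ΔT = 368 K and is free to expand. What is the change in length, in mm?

3.51 mm

ΔL = α·L₀·ΔT = 12.0×10⁻⁶ × 795 mm × 368.0 K = 3.51 mm.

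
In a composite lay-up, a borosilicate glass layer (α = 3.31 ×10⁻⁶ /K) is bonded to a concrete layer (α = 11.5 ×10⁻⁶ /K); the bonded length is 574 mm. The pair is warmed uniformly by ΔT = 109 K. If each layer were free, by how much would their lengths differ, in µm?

Δα = |3.31 − 11.5|×10⁻⁶/K = 8.19×10⁻⁶/K.
ΔL_mismatch = Δα·L·ΔT = 8.19×10⁻⁶ × 574.0 mm × 109.0 K = 512 µm.

512 µm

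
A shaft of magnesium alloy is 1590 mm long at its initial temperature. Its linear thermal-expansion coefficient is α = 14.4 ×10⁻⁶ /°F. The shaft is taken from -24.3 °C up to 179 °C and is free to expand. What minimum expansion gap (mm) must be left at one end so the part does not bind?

Convert α: 14.4×10⁻⁶/°F × (9/5) = 25.9×10⁻⁶/K.
ΔT = 179 − (-24.3) = 203.3 K.
ΔL = α·L₀·ΔT = 25.9×10⁻⁶ × 1590 mm × 203.3 K = 8.38 mm.

8.38 mm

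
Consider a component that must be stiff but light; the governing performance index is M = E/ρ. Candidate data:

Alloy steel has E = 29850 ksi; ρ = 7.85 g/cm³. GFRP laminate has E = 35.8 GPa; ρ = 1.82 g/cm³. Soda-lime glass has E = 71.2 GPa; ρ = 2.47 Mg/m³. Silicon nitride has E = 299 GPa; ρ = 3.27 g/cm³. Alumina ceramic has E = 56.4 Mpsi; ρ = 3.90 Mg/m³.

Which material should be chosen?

alumina ceramic

Putting every candidate on a common basis:
  alloy steel: E = 205.8 GPa, ρ = 7850 kg/m³
  GFRP laminate: E = 35.80 GPa, ρ = 1820 kg/m³
  soda-lime glass: E = 71.20 GPa, ρ = 2470 kg/m³
  silicon nitride: E = 299.0 GPa, ρ = 3270 kg/m³
  alumina ceramic: E = 388.9 GPa, ρ = 3900 kg/m³
  alumina ceramic: M = 99.7 MN·m/kg
  silicon nitride: M = 91.4 MN·m/kg
  soda-lime glass: M = 28.8 MN·m/kg
  alloy steel: M = 26.2 MN·m/kg
  GFRP laminate: M = 19.7 MN·m/kg
Alumina ceramic ranks first.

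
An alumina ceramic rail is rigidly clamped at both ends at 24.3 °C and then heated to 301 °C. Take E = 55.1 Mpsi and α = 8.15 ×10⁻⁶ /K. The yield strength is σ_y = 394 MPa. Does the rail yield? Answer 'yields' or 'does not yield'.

yields

E = 55.1 Mpsi = 379.9 GPa.
ΔT = 276.7 K. Constrained thermal stress σ = E·α·ΔT = 379.9×10³ MPa × 8.15×10⁻⁶ × 276.7 = 857 MPa (compressive).
Compare to σ_y = 394 MPa: σ ≥ σ_y, so it yields.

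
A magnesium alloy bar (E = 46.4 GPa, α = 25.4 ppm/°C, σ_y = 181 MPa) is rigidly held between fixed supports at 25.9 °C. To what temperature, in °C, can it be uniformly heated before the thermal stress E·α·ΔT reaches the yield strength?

E·α·ΔT = 181.0 MPa ⇒ ΔT = 181.0 / (46.40×10³ × 25.4×10⁻⁶) = 153.6 K.
T = 25.9 + 153.6 = 179.5 °C.

179 °C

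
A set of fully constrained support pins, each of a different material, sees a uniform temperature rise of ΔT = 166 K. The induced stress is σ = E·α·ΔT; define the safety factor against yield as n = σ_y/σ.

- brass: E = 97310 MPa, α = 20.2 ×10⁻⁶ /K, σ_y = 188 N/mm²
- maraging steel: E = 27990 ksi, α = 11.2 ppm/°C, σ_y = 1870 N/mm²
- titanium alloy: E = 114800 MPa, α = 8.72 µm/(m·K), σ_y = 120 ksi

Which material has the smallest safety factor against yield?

In consistent units (E in GPa, α in ×10⁻⁶/K, σ_y in MPa):
  brass: E = 97.31, α = 20.2, σ_y = 188.0 → σ = 326 MPa, n = 0.576
  maraging steel: E = 193.0, α = 11.2, σ_y = 1870 → σ = 359 MPa, n = 5.21
  titanium alloy: E = 114.8, α = 8.72, σ_y = 827.4 → σ = 166 MPa, n = 4.98
The minimum is brass at n = 0.576.

brass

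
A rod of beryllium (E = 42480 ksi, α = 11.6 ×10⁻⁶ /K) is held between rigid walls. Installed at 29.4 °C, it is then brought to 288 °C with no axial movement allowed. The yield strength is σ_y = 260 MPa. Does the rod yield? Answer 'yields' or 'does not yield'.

yields

E = 42480 ksi = 292.9 GPa.
ΔT = 258.6 K. Constrained thermal stress σ = E·α·ΔT = 292.9×10³ MPa × 11.6×10⁻⁶ × 258.6 = 879 MPa (compressive).
Compare to σ_y = 260 MPa: σ ≥ σ_y, so it yields.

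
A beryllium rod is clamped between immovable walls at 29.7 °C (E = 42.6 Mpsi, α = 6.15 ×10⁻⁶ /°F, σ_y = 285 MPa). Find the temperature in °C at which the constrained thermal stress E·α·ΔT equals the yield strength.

117 °C

E = 42.6 Mpsi = 293.7 GPa.
α = 6.15×10⁻⁶/°F × 9/5 = 11.1×10⁻⁶/K.
E·α·ΔT = 285.0 MPa ⇒ ΔT = 285.0 / (293.7×10³ × 11.1×10⁻⁶) = 87.65 K.
T = 29.7 + 87.65 = 117.4 °C.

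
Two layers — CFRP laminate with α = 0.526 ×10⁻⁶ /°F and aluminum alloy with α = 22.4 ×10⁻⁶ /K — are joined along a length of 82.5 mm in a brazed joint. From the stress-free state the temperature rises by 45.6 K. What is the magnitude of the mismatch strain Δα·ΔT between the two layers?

CFRP laminate: α = 0.526×10⁻⁶/°F × 9/5 = 0.947×10⁻⁶/K.
Δα = |0.947 − 22.4|×10⁻⁶/K = 21.5×10⁻⁶/K.
Mismatch strain = Δα·ΔT = 21.5×10⁻⁶ × 45.6 = 9.78×10⁻⁴.

9.78×10⁻⁴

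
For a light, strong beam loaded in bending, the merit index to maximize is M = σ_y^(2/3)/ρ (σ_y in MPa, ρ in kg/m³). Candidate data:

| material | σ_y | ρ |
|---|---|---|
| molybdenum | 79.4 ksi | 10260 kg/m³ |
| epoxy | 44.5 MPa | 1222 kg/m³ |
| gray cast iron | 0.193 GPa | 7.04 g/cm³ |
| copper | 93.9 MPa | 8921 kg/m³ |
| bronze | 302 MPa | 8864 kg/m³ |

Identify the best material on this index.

epoxy

After converting to SI:
  molybdenum: σ_y = 547.4 MPa, ρ = 10260 kg/m³
  epoxy: σ_y = 44.50 MPa, ρ = 1222 kg/m³
  gray cast iron: σ_y = 193.0 MPa, ρ = 7040 kg/m³
  copper: σ_y = 93.90 MPa, ρ = 8921 kg/m³
  bronze: σ_y = 302.0 MPa, ρ = 8864 kg/m³
  epoxy: M = 10.3×10⁻³
  molybdenum: M = 6.52×10⁻³
  bronze: M = 5.08×10⁻³
  gray cast iron: M = 4.74×10⁻³
  copper: M = 2.32×10⁻³
The maximum is for epoxy.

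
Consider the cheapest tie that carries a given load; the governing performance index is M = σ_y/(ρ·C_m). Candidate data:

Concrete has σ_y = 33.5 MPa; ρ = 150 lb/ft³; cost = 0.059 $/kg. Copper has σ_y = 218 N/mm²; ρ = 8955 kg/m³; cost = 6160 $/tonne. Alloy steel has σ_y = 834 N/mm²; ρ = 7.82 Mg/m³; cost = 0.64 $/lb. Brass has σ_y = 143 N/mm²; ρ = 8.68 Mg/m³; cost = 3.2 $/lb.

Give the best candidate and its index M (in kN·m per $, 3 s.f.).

concrete, M = 236 kN·m per $

After converting to SI:
  concrete: σ_y = 33.50 MPa, ρ = 2403 kg/m³, cost = 0.05900 $/kg
  copper: σ_y = 218.0 MPa, ρ = 8955 kg/m³, cost = 6.160 $/kg
  alloy steel: σ_y = 834.0 MPa, ρ = 7820 kg/m³, cost = 1.411 $/kg
  brass: σ_y = 143.0 MPa, ρ = 8680 kg/m³, cost = 7.055 $/kg
  concrete: M = 236 kN·m per $
  alloy steel: M = 75.6 kN·m per $
  copper: M = 3.95 kN·m per $
  brass: M = 2.34 kN·m per $
Highest index: concrete.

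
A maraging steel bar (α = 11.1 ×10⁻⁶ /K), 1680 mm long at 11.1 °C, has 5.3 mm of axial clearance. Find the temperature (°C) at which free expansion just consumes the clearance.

α·L₀·ΔT = 5.3 mm ⇒ ΔT = 5.3 / (11.1×10⁻⁶ × 1680.0) = 284.2 K.
T = 11.1 + 284.2 = 295.3 °C.

295 °C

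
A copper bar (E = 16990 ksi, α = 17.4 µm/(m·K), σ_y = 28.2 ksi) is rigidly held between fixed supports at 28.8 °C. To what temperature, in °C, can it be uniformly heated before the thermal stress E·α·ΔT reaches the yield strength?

E = 16990 ksi = 117.1 GPa.
σ_y = 28.2 ksi = 194.4 MPa.
E·α·ΔT = 194.4 MPa ⇒ ΔT = 194.4 / (117.1×10³ × 17.4×10⁻⁶) = 95.39 K.
T = 28.8 + 95.39 = 124.2 °C.

124 °C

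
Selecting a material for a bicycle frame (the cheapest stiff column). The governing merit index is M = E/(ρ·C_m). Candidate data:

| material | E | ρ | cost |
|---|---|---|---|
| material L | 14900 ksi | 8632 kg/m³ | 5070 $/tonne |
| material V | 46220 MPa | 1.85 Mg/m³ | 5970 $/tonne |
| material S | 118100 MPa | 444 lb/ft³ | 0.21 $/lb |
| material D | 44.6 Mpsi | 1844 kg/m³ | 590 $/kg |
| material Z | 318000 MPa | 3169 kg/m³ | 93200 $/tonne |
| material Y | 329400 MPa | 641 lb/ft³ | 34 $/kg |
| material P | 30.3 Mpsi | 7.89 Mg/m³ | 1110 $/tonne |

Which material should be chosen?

material S

Normalizing units and computing the index:
  material L: E = 102.7 GPa, ρ = 8632 kg/m³, cost = 5.070 $/kg
  material V: E = 46.22 GPa, ρ = 1850 kg/m³, cost = 5.970 $/kg
  material S: E = 118.1 GPa, ρ = 7112 kg/m³, cost = 0.4630 $/kg
  material D: E = 307.5 GPa, ρ = 1844 kg/m³, cost = 590.0 $/kg
  material Z: E = 318.0 GPa, ρ = 3169 kg/m³, cost = 93.20 $/kg
  material Y: E = 329.4 GPa, ρ = 10270 kg/m³, cost = 34.00 $/kg
  material P: E = 208.9 GPa, ρ = 7890 kg/m³, cost = 1.110 $/kg
  material S: M = 35.9 MN·m per $
  material P: M = 23.9 MN·m per $
  material V: M = 4.18 MN·m per $
  material L: M = 2.35 MN·m per $
  material Z: M = 1.08 MN·m per $
  material Y: M = 0.944 MN·m per $
  material D: M = 0.283 MN·m per $
Highest index: material S.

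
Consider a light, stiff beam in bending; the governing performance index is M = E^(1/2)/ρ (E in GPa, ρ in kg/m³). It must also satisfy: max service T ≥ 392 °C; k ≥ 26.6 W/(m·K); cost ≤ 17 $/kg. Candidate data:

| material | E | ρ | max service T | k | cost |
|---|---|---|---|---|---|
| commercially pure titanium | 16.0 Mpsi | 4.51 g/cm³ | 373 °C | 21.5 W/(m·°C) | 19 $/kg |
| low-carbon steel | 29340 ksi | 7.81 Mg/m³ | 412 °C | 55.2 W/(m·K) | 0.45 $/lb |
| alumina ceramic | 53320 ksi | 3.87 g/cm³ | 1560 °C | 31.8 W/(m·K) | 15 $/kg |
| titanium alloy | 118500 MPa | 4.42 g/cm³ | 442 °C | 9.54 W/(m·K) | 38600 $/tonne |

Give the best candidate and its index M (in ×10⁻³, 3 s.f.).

Screen on constraints: max service T ≥ 392 °C; k ≥ 26.6 W/(m·K); cost ≤ 17 $/kg. Survivors: low-carbon steel, alumina ceramic.
Normalizing units and computing the index:
  low-carbon steel: E = 202.3 GPa, ρ = 7810 kg/m³
  alumina ceramic: E = 367.6 GPa, ρ = 3870 kg/m³
  alumina ceramic: M = 4.95×10⁻³
  low-carbon steel: M = 1.82×10⁻³
The maximum is for alumina ceramic.

alumina ceramic, M = 4.95×10⁻³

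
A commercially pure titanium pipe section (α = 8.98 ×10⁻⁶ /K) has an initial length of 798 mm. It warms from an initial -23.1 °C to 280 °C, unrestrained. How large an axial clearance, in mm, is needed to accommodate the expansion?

ΔT = 280 − (-23.1) = 303.1 K.
ΔL = α·L₀·ΔT = 8.98×10⁻⁶ × 798 mm × 303.1 K = 2.17 mm.

2.17 mm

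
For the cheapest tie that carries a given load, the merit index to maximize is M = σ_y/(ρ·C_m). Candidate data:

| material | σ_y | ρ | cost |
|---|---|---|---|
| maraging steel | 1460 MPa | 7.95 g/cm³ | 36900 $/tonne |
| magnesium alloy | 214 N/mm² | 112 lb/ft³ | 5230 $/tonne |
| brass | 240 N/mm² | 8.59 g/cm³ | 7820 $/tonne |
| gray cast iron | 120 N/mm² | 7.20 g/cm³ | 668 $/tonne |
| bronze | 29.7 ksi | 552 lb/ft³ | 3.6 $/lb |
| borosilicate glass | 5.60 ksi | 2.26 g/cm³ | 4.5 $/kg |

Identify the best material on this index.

gray cast iron

After converting to SI:
  maraging steel: σ_y = 1460 MPa, ρ = 7950 kg/m³, cost = 36.90 $/kg
  magnesium alloy: σ_y = 214.0 MPa, ρ = 1794 kg/m³, cost = 5.230 $/kg
  brass: σ_y = 240.0 MPa, ρ = 8590 kg/m³, cost = 7.820 $/kg
  gray cast iron: σ_y = 120.0 MPa, ρ = 7200 kg/m³, cost = 0.6680 $/kg
  bronze: σ_y = 204.8 MPa, ρ = 8842 kg/m³, cost = 7.937 $/kg
  borosilicate glass: σ_y = 38.61 MPa, ρ = 2260 kg/m³, cost = 4.500 $/kg
  gray cast iron: M = 25.0 kN·m per $
  magnesium alloy: M = 22.8 kN·m per $
  maraging steel: M = 4.98 kN·m per $
  borosilicate glass: M = 3.80 kN·m per $
  brass: M = 3.57 kN·m per $
  bronze: M = 2.92 kN·m per $
Gray cast iron has the largest M.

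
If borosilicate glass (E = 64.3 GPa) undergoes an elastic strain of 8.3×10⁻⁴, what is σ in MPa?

σ = E·ε = 64300 MPa × 8.3×10⁻⁴ = 53.4 MPa.

53.4 MPa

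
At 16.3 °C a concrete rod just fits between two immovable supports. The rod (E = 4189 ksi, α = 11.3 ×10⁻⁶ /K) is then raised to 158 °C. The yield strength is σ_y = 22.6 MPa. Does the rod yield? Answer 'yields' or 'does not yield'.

yields

E = 4189 ksi = 28.88 GPa.
ΔT = 141.7 K. Constrained thermal stress σ = E·α·ΔT = 28.88×10³ MPa × 11.3×10⁻⁶ × 141.7 = 46.2 MPa (compressive).
Compare to σ_y = 22.6 MPa: σ ≥ σ_y, so it yields.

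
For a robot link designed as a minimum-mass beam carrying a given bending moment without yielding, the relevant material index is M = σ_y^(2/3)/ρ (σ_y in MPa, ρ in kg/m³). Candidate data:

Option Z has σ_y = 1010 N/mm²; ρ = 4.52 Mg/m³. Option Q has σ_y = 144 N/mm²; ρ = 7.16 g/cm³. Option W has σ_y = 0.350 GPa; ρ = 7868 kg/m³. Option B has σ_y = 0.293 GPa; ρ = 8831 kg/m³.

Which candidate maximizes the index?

option Z

Putting every candidate on a common basis:
  option Z: σ_y = 1010 MPa, ρ = 4520 kg/m³
  option Q: σ_y = 144.0 MPa, ρ = 7160 kg/m³
  option W: σ_y = 350.0 MPa, ρ = 7868 kg/m³
  option B: σ_y = 293.0 MPa, ρ = 8831 kg/m³
  option Z: M = 22.3×10⁻³
  option W: M = 6.31×10⁻³
  option B: M = 5.00×10⁻³
  option Q: M = 3.84×10⁻³
Option Z ranks first.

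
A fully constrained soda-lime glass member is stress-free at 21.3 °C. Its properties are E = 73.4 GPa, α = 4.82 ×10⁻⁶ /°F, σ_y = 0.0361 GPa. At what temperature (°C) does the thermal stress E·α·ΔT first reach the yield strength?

α = 4.82×10⁻⁶/°F × 9/5 = 8.68×10⁻⁶/K.
σ_y = 0.0361 GPa = 36.10 MPa.
E·α·ΔT = 36.10 MPa ⇒ ΔT = 36.10 / (73.40×10³ × 8.68×10⁻⁶) = 56.69 K.
T = 21.3 + 56.69 = 77.99 °C.

78.0 °C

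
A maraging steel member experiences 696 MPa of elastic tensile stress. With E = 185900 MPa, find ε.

E = 185900 MPa = 185.9 GPa = 185900 MPa.
ε = σ/E = 696 / 185900 = 3.74×10⁻³.

3.74×10⁻³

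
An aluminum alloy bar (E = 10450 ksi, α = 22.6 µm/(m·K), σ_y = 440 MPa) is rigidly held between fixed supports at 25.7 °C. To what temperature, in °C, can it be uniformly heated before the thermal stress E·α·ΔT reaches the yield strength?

E = 10450 ksi = 72.05 GPa.
E·α·ΔT = 440.0 MPa ⇒ ΔT = 440.0 / (72.05×10³ × 22.6×10⁻⁶) = 270.2 K.
T = 25.7 + 270.2 = 295.9 °C.

296 °C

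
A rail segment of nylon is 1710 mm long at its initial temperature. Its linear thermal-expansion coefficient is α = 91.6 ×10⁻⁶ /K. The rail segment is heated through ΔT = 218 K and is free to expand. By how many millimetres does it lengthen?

ΔL = α·L₀·ΔT = 91.6×10⁻⁶ × 1710 mm × 218.0 K = 34.1 mm.

34.1 mm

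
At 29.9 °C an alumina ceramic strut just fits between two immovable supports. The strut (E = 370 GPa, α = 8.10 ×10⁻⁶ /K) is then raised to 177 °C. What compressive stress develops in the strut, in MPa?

441 MPa

ΔT = 147.1 K. Constrained thermal stress σ = E·α·ΔT = 370.0×10³ MPa × 8.10×10⁻⁶ × 147.1 = 441 MPa (compressive).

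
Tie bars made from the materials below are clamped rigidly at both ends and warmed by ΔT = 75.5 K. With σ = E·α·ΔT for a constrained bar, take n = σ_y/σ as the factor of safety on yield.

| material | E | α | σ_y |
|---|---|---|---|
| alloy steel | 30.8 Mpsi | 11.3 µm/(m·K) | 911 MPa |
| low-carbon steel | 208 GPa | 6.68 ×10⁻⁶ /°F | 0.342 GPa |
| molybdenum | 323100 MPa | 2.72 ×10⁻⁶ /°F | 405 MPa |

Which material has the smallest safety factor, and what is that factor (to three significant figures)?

Converting E to GPa, α to ×10⁻⁶/K, σ_y to MPa, then σ and n for each:
  alloy steel: E = 212.4, α = 11.3, σ_y = 911.0 → σ = 181 MPa, n = 5.03
  low-carbon steel: E = 208.0, α = 12.0, σ_y = 342.0 → σ = 189 MPa, n = 1.81
  molybdenum: E = 323.1, α = 4.90, σ_y = 405.0 → σ = 119 MPa, n = 3.39
Smallest n: low-carbon steel with n = 1.81.

low-carbon steel, n = 1.81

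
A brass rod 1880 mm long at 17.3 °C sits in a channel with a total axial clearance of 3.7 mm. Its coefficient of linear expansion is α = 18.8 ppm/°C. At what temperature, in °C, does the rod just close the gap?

α·L₀·ΔT = 3.7 mm ⇒ ΔT = 3.7 / (18.8×10⁻⁶ × 1880.0) = 104.7 K.
T = 17.3 + 104.7 = 122.0 °C.

122 °C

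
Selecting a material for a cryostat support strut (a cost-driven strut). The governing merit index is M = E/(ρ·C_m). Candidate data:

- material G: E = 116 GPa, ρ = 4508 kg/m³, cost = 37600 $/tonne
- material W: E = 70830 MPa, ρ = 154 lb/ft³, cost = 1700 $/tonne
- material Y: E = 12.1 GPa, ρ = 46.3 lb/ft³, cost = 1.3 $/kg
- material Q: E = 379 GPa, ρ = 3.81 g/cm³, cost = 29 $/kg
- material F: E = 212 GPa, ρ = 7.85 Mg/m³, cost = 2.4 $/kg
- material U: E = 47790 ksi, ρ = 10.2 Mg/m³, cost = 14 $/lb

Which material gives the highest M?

material W

Convert each candidate to consistent units, then evaluate M:
  material G: E = 116.0 GPa, ρ = 4508 kg/m³, cost = 37.60 $/kg
  material W: E = 70.83 GPa, ρ = 2467 kg/m³, cost = 1.700 $/kg
  material Y: E = 12.10 GPa, ρ = 741.7 kg/m³, cost = 1.300 $/kg
  material Q: E = 379.0 GPa, ρ = 3810 kg/m³, cost = 29.00 $/kg
  material F: E = 212.0 GPa, ρ = 7850 kg/m³, cost = 2.400 $/kg
  material U: E = 329.5 GPa, ρ = 10200 kg/m³, cost = 30.86 $/kg
  material W: M = 16.9 MN·m per $
  material Y: M = 12.5 MN·m per $
  material F: M = 11.3 MN·m per $
  material Q: M = 3.43 MN·m per $
  material U: M = 1.05 MN·m per $
  material G: M = 0.684 MN·m per $
Material W ranks first.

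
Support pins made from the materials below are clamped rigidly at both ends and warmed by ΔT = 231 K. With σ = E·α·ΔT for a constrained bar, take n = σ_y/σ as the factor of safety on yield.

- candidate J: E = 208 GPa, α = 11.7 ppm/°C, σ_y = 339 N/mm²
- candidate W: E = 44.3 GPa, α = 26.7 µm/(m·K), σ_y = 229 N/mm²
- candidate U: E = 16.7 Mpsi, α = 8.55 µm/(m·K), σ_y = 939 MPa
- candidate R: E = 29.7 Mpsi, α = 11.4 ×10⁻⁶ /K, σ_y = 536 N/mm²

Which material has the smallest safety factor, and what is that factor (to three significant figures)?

candidate J, n = 0.603

With everything in SI (GPa, ×10⁻⁶/K, MPa):
  candidate J: E = 208.0, α = 11.7, σ_y = 339.0 → σ = 562 MPa, n = 0.603
  candidate W: E = 44.30, α = 26.7, σ_y = 229.0 → σ = 273 MPa, n = 0.838
  candidate U: E = 115.1, α = 8.55, σ_y = 939.0 → σ = 227 MPa, n = 4.13
  candidate R: E = 204.8, α = 11.4, σ_y = 536.0 → σ = 539 MPa, n = 0.994
The minimum is candidate J at n = 0.603.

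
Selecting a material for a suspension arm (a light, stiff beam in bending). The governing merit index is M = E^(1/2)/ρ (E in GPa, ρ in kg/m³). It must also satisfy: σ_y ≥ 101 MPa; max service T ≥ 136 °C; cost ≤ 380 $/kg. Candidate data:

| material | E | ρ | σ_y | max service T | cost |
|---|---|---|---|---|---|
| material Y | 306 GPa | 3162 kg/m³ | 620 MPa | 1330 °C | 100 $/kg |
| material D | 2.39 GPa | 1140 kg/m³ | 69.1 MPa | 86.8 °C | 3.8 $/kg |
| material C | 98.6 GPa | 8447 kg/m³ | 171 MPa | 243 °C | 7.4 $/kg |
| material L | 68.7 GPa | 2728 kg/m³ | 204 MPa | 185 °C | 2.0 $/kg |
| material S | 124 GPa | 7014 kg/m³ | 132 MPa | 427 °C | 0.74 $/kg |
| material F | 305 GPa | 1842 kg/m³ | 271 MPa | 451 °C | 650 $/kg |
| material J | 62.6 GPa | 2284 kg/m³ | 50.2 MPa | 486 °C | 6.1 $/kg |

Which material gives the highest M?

Screen on constraints: σ_y ≥ 101 MPa; max service T ≥ 136 °C; cost ≤ 380 $/kg. Survivors: material Y, material C, material L, material S.
Computing M directly (units already consistent):
  material Y: M = 5.53×10⁻³
  material L: M = 3.04×10⁻³
  material S: M = 1.59×10⁻³
  material C: M = 1.18×10⁻³
Highest index: material Y.

material Y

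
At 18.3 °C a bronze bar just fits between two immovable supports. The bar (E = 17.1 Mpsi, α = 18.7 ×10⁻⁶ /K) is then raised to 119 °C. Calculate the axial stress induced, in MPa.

E = 17.1 Mpsi = 117.9 GPa.
ΔT = 100.7 K. Constrained thermal stress σ = E·α·ΔT = 117.9×10³ MPa × 18.7×10⁻⁶ × 100.7 = 222 MPa (compressive).

222 MPa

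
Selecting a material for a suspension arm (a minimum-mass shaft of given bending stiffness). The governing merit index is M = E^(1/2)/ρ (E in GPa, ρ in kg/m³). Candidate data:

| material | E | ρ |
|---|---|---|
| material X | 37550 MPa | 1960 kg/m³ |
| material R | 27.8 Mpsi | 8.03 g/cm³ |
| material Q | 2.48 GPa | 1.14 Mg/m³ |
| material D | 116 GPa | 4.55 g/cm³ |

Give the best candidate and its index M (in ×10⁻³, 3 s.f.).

Putting every candidate on a common basis:
  material X: E = 37.55 GPa, ρ = 1960 kg/m³
  material R: E = 191.7 GPa, ρ = 8030 kg/m³
  material Q: E = 2.480 GPa, ρ = 1140 kg/m³
  material D: E = 116.0 GPa, ρ = 4550 kg/m³
  material X: M = 3.13×10⁻³
  material D: M = 2.37×10⁻³
  material R: M = 1.72×10⁻³
  material Q: M = 1.38×10⁻³
Highest index: material X.

material X, M = 3.13×10⁻³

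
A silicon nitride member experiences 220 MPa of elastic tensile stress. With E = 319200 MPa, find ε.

E = 319200 MPa = 319.2 GPa = 319200 MPa.
ε = σ/E = 220 / 319200 = 6.89×10⁻⁴.

6.89×10⁻⁴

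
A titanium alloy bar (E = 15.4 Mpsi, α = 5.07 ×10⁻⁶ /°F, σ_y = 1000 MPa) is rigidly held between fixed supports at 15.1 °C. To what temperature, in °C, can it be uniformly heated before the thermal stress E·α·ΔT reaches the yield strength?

E = 15.4 Mpsi = 106.2 GPa.
α = 5.07×10⁻⁶/°F × 9/5 = 9.13×10⁻⁶/K.
E·α·ΔT = 1000 MPa ⇒ ΔT = 1000 / (106.2×10³ × 9.13×10⁻⁶) = 1032 K.
T = 15.1 + 1032 = 1047 °C.

1050 °C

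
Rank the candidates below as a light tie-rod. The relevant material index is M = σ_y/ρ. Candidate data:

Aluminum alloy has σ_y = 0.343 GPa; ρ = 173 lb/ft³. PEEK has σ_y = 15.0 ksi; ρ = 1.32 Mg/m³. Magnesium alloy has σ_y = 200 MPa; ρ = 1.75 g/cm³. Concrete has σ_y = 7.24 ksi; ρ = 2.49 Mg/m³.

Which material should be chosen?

After converting to SI:
  aluminum alloy: σ_y = 343.0 MPa, ρ = 2771 kg/m³
  PEEK: σ_y = 103.4 MPa, ρ = 1320 kg/m³
  magnesium alloy: σ_y = 200.0 MPa, ρ = 1750 kg/m³
  concrete: σ_y = 49.92 MPa, ρ = 2490 kg/m³
  aluminum alloy: M = 124 kN·m/kg
  magnesium alloy: M = 114 kN·m/kg
  PEEK: M = 78.3 kN·m/kg
  concrete: M = 20.0 kN·m/kg
The maximum is for aluminum alloy.

aluminum alloy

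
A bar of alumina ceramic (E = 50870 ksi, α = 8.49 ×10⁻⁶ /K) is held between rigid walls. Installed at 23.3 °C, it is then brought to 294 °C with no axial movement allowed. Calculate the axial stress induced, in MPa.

806 MPa

E = 50870 ksi = 350.7 GPa.
ΔT = 270.7 K. Constrained thermal stress σ = E·α·ΔT = 350.7×10³ MPa × 8.49×10⁻⁶ × 270.7 = 806 MPa (compressive).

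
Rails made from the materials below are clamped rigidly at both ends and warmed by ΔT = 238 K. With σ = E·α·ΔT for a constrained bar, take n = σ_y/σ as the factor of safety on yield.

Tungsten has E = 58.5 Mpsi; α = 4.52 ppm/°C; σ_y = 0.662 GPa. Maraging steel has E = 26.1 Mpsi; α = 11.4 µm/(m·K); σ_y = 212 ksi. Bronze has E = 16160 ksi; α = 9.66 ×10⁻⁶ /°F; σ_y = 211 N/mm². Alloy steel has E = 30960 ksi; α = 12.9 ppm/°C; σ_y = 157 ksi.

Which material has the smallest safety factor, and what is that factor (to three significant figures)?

bronze, n = 0.458

Converting E to GPa, α to ×10⁻⁶/K, σ_y to MPa, then σ and n for each:
  tungsten: E = 403.3, α = 4.52, σ_y = 662.0 → σ = 434 MPa, n = 1.53
  maraging steel: E = 180.0, α = 11.4, σ_y = 1462 → σ = 488 MPa, n = 2.99
  bronze: E = 111.4, α = 17.4, σ_y = 211.0 → σ = 461 MPa, n = 0.458
  alloy steel: E = 213.5, α = 12.9, σ_y = 1082 → σ = 655 MPa, n = 1.65
Smallest n: bronze with n = 0.458.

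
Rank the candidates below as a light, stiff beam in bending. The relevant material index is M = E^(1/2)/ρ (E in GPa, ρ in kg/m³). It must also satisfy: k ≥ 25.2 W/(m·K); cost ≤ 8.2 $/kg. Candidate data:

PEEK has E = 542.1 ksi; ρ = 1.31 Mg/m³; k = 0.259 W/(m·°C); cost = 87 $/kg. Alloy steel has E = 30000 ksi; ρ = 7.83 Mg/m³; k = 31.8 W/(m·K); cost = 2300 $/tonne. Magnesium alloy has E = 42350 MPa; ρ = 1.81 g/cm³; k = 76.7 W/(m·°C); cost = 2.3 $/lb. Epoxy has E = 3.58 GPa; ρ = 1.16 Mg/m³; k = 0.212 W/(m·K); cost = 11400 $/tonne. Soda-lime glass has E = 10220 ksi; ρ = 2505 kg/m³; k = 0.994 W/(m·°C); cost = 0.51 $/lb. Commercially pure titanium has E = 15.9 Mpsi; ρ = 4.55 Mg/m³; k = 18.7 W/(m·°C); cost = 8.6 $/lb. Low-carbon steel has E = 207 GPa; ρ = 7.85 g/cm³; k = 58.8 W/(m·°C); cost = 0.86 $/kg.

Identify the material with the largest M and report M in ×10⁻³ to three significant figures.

magnesium alloy, M = 3.60×10⁻³

Screen on constraints: k ≥ 25.2 W/(m·K); cost ≤ 8.2 $/kg. Survivors: alloy steel, magnesium alloy, low-carbon steel.
Convert each candidate to consistent units, then evaluate M:
  alloy steel: E = 206.8 GPa, ρ = 7830 kg/m³
  magnesium alloy: E = 42.35 GPa, ρ = 1810 kg/m³
  low-carbon steel: E = 207.0 GPa, ρ = 7850 kg/m³
  magnesium alloy: M = 3.60×10⁻³
  alloy steel: M = 1.84×10⁻³
  low-carbon steel: M = 1.83×10⁻³
Highest index: magnesium alloy.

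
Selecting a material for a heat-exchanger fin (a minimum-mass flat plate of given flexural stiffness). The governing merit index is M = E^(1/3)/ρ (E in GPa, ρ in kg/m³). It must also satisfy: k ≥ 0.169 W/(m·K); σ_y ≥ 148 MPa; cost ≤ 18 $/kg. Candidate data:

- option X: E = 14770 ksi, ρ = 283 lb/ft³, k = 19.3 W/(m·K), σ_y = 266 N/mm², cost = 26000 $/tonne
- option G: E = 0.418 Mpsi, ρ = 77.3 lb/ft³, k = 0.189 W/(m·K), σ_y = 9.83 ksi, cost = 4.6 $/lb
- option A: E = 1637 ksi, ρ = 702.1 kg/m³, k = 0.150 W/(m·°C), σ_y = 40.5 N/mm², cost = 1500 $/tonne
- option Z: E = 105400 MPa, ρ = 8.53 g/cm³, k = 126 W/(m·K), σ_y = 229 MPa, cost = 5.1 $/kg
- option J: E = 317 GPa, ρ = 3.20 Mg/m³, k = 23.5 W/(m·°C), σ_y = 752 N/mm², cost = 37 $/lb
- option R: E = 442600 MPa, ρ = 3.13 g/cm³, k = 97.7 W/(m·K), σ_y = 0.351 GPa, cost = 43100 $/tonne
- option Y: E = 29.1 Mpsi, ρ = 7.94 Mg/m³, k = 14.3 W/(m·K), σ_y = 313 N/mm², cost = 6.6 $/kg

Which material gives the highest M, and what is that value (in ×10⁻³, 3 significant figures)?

option Y, M = 0.737×10⁻³

Screen on constraints: k ≥ 0.169 W/(m·K); σ_y ≥ 148 MPa; cost ≤ 18 $/kg. Survivors: option Z, option Y.
Normalizing units and computing the index:
  option Z: E = 105.4 GPa, ρ = 8530 kg/m³
  option Y: E = 200.6 GPa, ρ = 7940 kg/m³
  option Y: M = 0.737×10⁻³
  option Z: M = 0.554×10⁻³
Option Y ranks first.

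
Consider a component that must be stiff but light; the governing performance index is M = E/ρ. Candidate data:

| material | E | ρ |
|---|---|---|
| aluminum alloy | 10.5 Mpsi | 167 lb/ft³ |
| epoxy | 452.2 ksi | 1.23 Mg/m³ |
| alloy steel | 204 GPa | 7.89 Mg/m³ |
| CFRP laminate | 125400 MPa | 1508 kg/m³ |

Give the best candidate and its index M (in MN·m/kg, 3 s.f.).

CFRP laminate, M = 83.2 MN·m/kg

After converting to SI:
  aluminum alloy: E = 72.39 GPa, ρ = 2675 kg/m³
  epoxy: E = 3.118 GPa, ρ = 1230 kg/m³
  alloy steel: E = 204.0 GPa, ρ = 7890 kg/m³
  CFRP laminate: E = 125.4 GPa, ρ = 1508 kg/m³
  CFRP laminate: M = 83.2 MN·m/kg
  aluminum alloy: M = 27.1 MN·m/kg
  alloy steel: M = 25.9 MN·m/kg
  epoxy: M = 2.53 MN·m/kg
The maximum is for CFRP laminate.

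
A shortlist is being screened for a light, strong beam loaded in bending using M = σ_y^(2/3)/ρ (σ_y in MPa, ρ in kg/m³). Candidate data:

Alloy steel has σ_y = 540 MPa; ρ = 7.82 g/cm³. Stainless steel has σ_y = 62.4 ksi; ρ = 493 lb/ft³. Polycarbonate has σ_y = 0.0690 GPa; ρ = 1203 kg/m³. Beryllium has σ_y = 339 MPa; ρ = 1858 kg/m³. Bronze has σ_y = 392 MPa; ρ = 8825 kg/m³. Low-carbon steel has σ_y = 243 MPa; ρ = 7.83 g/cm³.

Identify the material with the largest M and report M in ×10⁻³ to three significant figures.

beryllium, M = 26.2×10⁻³

Normalizing units and computing the index:
  alloy steel: σ_y = 540.0 MPa, ρ = 7820 kg/m³
  stainless steel: σ_y = 430.2 MPa, ρ = 7897 kg/m³
  polycarbonate: σ_y = 69.00 MPa, ρ = 1203 kg/m³
  beryllium: σ_y = 339.0 MPa, ρ = 1858 kg/m³
  bronze: σ_y = 392.0 MPa, ρ = 8825 kg/m³
  low-carbon steel: σ_y = 243.0 MPa, ρ = 7830 kg/m³
  beryllium: M = 26.2×10⁻³
  polycarbonate: M = 14.0×10⁻³
  alloy steel: M = 8.48×10⁻³
  stainless steel: M = 7.22×10⁻³
  bronze: M = 6.07×10⁻³
  low-carbon steel: M = 4.97×10⁻³
Beryllium ranks first.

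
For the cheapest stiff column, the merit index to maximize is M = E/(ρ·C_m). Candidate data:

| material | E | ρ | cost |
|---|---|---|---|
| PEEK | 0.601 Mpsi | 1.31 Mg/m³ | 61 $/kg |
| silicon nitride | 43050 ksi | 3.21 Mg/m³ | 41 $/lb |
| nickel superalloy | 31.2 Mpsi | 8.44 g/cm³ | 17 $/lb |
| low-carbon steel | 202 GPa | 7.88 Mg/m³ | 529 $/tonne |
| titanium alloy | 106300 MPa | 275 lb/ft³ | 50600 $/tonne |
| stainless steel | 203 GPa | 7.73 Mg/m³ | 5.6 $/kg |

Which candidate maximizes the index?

Normalizing units and computing the index:
  PEEK: E = 4.144 GPa, ρ = 1310 kg/m³, cost = 61.00 $/kg
  silicon nitride: E = 296.8 GPa, ρ = 3210 kg/m³, cost = 90.39 $/kg
  nickel superalloy: E = 215.1 GPa, ρ = 8440 kg/m³, cost = 37.48 $/kg
  low-carbon steel: E = 202.0 GPa, ρ = 7880 kg/m³, cost = 0.5290 $/kg
  titanium alloy: E = 106.3 GPa, ρ = 4405 kg/m³, cost = 50.60 $/kg
  stainless steel: E = 203.0 GPa, ρ = 7730 kg/m³, cost = 5.600 $/kg
  low-carbon steel: M = 48.5 MN·m per $
  stainless steel: M = 4.69 MN·m per $
  silicon nitride: M = 1.02 MN·m per $
  nickel superalloy: M = 0.680 MN·m per $
  titanium alloy: M = 0.477 MN·m per $
  PEEK: M = 0.0519 MN·m per $
The maximum is for low-carbon steel.

low-carbon steel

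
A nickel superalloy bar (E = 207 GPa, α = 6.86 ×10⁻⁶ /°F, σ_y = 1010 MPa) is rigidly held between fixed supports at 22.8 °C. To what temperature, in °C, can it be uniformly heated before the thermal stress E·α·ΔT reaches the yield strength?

418 °C

α = 6.86×10⁻⁶/°F × 9/5 = 12.3×10⁻⁶/K.
E·α·ΔT = 1010 MPa ⇒ ΔT = 1010 / (207.0×10³ × 12.3×10⁻⁶) = 395.1 K.
T = 22.8 + 395.1 = 417.9 °C.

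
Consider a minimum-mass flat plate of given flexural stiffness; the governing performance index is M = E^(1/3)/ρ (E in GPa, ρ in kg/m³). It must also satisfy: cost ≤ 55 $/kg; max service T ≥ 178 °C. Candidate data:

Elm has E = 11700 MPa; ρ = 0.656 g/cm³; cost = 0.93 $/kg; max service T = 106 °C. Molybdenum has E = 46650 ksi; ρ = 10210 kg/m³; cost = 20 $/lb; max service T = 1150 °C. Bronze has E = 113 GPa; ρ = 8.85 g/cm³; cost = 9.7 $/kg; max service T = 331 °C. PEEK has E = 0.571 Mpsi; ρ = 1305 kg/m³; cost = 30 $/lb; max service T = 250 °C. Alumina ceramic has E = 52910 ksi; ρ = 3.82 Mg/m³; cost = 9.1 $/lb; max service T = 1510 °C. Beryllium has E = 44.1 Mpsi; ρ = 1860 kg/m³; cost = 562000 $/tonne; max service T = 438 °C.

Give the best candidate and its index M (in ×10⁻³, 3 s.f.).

alumina ceramic, M = 1.87×10⁻³

Screen on constraints: cost ≤ 55 $/kg; max service T ≥ 178 °C. Survivors: molybdenum, bronze, alumina ceramic.
In SI units:
  molybdenum: E = 321.6 GPa, ρ = 10210 kg/m³
  bronze: E = 113.0 GPa, ρ = 8850 kg/m³
  alumina ceramic: E = 364.8 GPa, ρ = 3820 kg/m³
  alumina ceramic: M = 1.87×10⁻³
  molybdenum: M = 0.671×10⁻³
  bronze: M = 0.546×10⁻³
Alumina ceramic has the largest M.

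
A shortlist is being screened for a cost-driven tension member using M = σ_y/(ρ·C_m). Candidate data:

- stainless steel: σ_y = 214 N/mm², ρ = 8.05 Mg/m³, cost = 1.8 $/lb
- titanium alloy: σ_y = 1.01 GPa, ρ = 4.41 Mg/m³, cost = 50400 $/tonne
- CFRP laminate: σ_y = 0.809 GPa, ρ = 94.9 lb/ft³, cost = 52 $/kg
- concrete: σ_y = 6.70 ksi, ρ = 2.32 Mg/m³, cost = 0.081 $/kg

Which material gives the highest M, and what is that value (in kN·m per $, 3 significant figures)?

concrete, M = 246 kN·m per $

Normalizing units and computing the index:
  stainless steel: σ_y = 214.0 MPa, ρ = 8050 kg/m³, cost = 3.968 $/kg
  titanium alloy: σ_y = 1010 MPa, ρ = 4410 kg/m³, cost = 50.40 $/kg
  CFRP laminate: σ_y = 809.0 MPa, ρ = 1520 kg/m³, cost = 52.00 $/kg
  concrete: σ_y = 46.19 MPa, ρ = 2320 kg/m³, cost = 0.08100 $/kg
  concrete: M = 246 kN·m per $
  CFRP laminate: M = 10.2 kN·m per $
  stainless steel: M = 6.70 kN·m per $
  titanium alloy: M = 4.54 kN·m per $
Concrete has the largest M.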